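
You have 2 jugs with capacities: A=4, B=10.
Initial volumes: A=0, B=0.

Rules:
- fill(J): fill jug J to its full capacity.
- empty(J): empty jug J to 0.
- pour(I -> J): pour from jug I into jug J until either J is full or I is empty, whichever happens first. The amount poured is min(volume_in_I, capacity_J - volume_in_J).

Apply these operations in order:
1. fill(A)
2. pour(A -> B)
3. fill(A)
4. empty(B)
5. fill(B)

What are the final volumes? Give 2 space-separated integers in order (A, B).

Step 1: fill(A) -> (A=4 B=0)
Step 2: pour(A -> B) -> (A=0 B=4)
Step 3: fill(A) -> (A=4 B=4)
Step 4: empty(B) -> (A=4 B=0)
Step 5: fill(B) -> (A=4 B=10)

Answer: 4 10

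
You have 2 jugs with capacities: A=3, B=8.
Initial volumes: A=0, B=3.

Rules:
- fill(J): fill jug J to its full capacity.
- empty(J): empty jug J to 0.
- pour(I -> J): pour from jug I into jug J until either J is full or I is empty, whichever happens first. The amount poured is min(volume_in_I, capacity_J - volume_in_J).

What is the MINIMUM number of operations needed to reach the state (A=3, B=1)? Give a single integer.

BFS from (A=0, B=3). One shortest path:
  1. fill(A) -> (A=3 B=3)
  2. pour(A -> B) -> (A=0 B=6)
  3. fill(A) -> (A=3 B=6)
  4. pour(A -> B) -> (A=1 B=8)
  5. empty(B) -> (A=1 B=0)
  6. pour(A -> B) -> (A=0 B=1)
  7. fill(A) -> (A=3 B=1)
Reached target in 7 moves.

Answer: 7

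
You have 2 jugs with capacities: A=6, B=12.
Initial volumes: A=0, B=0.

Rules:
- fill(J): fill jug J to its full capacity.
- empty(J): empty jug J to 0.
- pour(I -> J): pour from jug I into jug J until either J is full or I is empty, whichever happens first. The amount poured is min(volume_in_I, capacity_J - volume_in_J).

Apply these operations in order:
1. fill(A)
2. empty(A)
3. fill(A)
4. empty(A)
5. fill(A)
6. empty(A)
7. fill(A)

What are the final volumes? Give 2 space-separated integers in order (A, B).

Answer: 6 0

Derivation:
Step 1: fill(A) -> (A=6 B=0)
Step 2: empty(A) -> (A=0 B=0)
Step 3: fill(A) -> (A=6 B=0)
Step 4: empty(A) -> (A=0 B=0)
Step 5: fill(A) -> (A=6 B=0)
Step 6: empty(A) -> (A=0 B=0)
Step 7: fill(A) -> (A=6 B=0)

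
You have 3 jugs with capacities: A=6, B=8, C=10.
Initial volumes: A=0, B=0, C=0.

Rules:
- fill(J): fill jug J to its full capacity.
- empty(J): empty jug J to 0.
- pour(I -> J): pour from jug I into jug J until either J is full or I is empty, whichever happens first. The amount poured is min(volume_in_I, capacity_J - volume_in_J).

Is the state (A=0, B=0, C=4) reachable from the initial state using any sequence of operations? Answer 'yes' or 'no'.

Answer: yes

Derivation:
BFS from (A=0, B=0, C=0):
  1. fill(C) -> (A=0 B=0 C=10)
  2. pour(C -> A) -> (A=6 B=0 C=4)
  3. empty(A) -> (A=0 B=0 C=4)
Target reached → yes.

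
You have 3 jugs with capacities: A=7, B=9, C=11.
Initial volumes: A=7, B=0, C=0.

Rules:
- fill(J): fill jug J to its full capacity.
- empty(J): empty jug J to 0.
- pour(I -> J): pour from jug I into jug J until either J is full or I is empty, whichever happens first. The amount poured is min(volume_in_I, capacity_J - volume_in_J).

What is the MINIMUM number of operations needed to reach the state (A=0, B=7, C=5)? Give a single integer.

Answer: 7

Derivation:
BFS from (A=7, B=0, C=0). One shortest path:
  1. fill(B) -> (A=7 B=9 C=0)
  2. pour(A -> C) -> (A=0 B=9 C=7)
  3. fill(A) -> (A=7 B=9 C=7)
  4. pour(B -> C) -> (A=7 B=5 C=11)
  5. empty(C) -> (A=7 B=5 C=0)
  6. pour(B -> C) -> (A=7 B=0 C=5)
  7. pour(A -> B) -> (A=0 B=7 C=5)
Reached target in 7 moves.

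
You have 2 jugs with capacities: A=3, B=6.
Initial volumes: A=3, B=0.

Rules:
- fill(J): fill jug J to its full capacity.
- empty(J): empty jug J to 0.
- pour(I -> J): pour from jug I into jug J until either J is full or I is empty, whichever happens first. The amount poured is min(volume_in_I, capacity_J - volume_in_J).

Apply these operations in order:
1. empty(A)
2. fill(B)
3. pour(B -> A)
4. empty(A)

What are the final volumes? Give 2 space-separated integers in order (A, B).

Answer: 0 3

Derivation:
Step 1: empty(A) -> (A=0 B=0)
Step 2: fill(B) -> (A=0 B=6)
Step 3: pour(B -> A) -> (A=3 B=3)
Step 4: empty(A) -> (A=0 B=3)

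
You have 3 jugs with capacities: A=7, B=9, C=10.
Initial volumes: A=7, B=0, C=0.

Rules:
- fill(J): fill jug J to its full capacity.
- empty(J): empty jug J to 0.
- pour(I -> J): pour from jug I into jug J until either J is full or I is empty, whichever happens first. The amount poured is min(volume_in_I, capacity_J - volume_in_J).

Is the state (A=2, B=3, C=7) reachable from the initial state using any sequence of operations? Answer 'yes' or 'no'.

Answer: no

Derivation:
BFS explored all 448 reachable states.
Reachable set includes: (0,0,0), (0,0,1), (0,0,2), (0,0,3), (0,0,4), (0,0,5), (0,0,6), (0,0,7), (0,0,8), (0,0,9), (0,0,10), (0,1,0) ...
Target (A=2, B=3, C=7) not in reachable set → no.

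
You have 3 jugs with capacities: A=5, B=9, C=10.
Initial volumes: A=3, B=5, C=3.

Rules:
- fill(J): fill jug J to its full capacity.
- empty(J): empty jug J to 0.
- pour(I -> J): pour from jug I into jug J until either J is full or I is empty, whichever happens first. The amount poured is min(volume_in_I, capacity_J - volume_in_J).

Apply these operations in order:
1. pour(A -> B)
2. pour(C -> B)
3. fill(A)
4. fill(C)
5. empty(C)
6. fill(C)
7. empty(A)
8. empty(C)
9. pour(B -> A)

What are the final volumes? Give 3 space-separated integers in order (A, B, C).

Step 1: pour(A -> B) -> (A=0 B=8 C=3)
Step 2: pour(C -> B) -> (A=0 B=9 C=2)
Step 3: fill(A) -> (A=5 B=9 C=2)
Step 4: fill(C) -> (A=5 B=9 C=10)
Step 5: empty(C) -> (A=5 B=9 C=0)
Step 6: fill(C) -> (A=5 B=9 C=10)
Step 7: empty(A) -> (A=0 B=9 C=10)
Step 8: empty(C) -> (A=0 B=9 C=0)
Step 9: pour(B -> A) -> (A=5 B=4 C=0)

Answer: 5 4 0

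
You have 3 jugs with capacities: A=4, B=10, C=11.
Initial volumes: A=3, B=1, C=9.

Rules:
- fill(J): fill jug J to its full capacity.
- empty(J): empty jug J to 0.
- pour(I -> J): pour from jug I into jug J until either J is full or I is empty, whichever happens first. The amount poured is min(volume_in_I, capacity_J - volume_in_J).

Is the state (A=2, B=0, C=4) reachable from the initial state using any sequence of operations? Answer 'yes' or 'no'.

Answer: yes

Derivation:
BFS from (A=3, B=1, C=9):
  1. pour(A -> B) -> (A=0 B=4 C=9)
  2. fill(A) -> (A=4 B=4 C=9)
  3. pour(A -> C) -> (A=2 B=4 C=11)
  4. empty(C) -> (A=2 B=4 C=0)
  5. pour(B -> C) -> (A=2 B=0 C=4)
Target reached → yes.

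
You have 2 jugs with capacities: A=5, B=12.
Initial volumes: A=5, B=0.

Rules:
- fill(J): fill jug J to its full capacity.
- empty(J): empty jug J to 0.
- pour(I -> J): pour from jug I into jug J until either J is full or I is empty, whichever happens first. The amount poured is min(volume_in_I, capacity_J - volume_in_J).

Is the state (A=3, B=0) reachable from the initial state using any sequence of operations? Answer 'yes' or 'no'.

BFS from (A=5, B=0):
  1. pour(A -> B) -> (A=0 B=5)
  2. fill(A) -> (A=5 B=5)
  3. pour(A -> B) -> (A=0 B=10)
  4. fill(A) -> (A=5 B=10)
  5. pour(A -> B) -> (A=3 B=12)
  6. empty(B) -> (A=3 B=0)
Target reached → yes.

Answer: yes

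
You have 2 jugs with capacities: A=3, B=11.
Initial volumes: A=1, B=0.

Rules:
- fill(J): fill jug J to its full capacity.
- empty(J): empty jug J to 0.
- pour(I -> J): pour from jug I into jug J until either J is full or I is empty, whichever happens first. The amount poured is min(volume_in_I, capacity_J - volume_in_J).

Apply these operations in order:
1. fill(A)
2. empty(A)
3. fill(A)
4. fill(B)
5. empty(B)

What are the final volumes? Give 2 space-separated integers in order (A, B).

Answer: 3 0

Derivation:
Step 1: fill(A) -> (A=3 B=0)
Step 2: empty(A) -> (A=0 B=0)
Step 3: fill(A) -> (A=3 B=0)
Step 4: fill(B) -> (A=3 B=11)
Step 5: empty(B) -> (A=3 B=0)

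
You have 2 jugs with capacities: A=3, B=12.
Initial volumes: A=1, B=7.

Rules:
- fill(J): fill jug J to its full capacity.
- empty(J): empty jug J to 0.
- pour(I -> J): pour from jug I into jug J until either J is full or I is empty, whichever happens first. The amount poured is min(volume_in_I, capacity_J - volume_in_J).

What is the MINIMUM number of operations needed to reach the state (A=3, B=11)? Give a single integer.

Answer: 4

Derivation:
BFS from (A=1, B=7). One shortest path:
  1. pour(A -> B) -> (A=0 B=8)
  2. fill(A) -> (A=3 B=8)
  3. pour(A -> B) -> (A=0 B=11)
  4. fill(A) -> (A=3 B=11)
Reached target in 4 moves.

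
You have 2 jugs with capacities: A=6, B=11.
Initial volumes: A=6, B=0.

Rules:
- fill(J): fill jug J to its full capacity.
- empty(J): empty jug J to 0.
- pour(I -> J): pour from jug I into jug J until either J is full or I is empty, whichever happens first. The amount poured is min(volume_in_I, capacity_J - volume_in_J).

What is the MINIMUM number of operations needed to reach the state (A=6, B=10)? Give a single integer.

Answer: 7

Derivation:
BFS from (A=6, B=0). One shortest path:
  1. empty(A) -> (A=0 B=0)
  2. fill(B) -> (A=0 B=11)
  3. pour(B -> A) -> (A=6 B=5)
  4. empty(A) -> (A=0 B=5)
  5. pour(B -> A) -> (A=5 B=0)
  6. fill(B) -> (A=5 B=11)
  7. pour(B -> A) -> (A=6 B=10)
Reached target in 7 moves.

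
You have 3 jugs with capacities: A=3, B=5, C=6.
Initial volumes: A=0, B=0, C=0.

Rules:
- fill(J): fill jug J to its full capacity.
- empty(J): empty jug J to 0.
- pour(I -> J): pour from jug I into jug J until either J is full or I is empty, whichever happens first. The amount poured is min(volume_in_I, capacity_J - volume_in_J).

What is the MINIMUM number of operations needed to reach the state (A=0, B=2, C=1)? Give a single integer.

BFS from (A=0, B=0, C=0). One shortest path:
  1. fill(C) -> (A=0 B=0 C=6)
  2. pour(C -> B) -> (A=0 B=5 C=1)
  3. pour(B -> A) -> (A=3 B=2 C=1)
  4. empty(A) -> (A=0 B=2 C=1)
Reached target in 4 moves.

Answer: 4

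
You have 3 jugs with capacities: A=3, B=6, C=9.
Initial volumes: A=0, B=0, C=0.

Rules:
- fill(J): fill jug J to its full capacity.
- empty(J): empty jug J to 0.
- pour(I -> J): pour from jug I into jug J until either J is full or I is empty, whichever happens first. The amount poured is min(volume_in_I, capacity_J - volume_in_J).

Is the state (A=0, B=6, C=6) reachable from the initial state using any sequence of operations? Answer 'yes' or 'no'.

Answer: yes

Derivation:
BFS from (A=0, B=0, C=0):
  1. fill(B) -> (A=0 B=6 C=0)
  2. pour(B -> C) -> (A=0 B=0 C=6)
  3. fill(B) -> (A=0 B=6 C=6)
Target reached → yes.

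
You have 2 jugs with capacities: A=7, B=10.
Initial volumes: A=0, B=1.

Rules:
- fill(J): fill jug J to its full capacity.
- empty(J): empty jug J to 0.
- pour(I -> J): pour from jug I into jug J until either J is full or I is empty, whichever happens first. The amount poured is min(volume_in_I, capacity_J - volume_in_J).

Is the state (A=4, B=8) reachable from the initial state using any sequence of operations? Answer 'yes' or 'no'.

Answer: no

Derivation:
BFS explored all 34 reachable states.
Reachable set includes: (0,0), (0,1), (0,2), (0,3), (0,4), (0,5), (0,6), (0,7), (0,8), (0,9), (0,10), (1,0) ...
Target (A=4, B=8) not in reachable set → no.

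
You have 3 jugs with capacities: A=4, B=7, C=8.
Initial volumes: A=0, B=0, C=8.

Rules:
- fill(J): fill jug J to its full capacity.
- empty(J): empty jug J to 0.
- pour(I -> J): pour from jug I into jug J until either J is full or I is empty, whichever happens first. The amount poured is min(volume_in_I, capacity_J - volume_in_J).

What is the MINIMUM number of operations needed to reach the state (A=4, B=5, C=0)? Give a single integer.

Answer: 6

Derivation:
BFS from (A=0, B=0, C=8). One shortest path:
  1. fill(A) -> (A=4 B=0 C=8)
  2. pour(A -> B) -> (A=0 B=4 C=8)
  3. fill(A) -> (A=4 B=4 C=8)
  4. pour(C -> B) -> (A=4 B=7 C=5)
  5. empty(B) -> (A=4 B=0 C=5)
  6. pour(C -> B) -> (A=4 B=5 C=0)
Reached target in 6 moves.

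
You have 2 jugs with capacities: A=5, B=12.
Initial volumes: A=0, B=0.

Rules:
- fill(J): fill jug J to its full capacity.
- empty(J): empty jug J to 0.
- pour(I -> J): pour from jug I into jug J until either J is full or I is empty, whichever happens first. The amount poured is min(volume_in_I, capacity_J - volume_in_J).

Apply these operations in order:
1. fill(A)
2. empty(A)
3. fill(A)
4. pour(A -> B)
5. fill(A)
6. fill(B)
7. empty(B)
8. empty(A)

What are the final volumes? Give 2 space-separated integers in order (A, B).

Answer: 0 0

Derivation:
Step 1: fill(A) -> (A=5 B=0)
Step 2: empty(A) -> (A=0 B=0)
Step 3: fill(A) -> (A=5 B=0)
Step 4: pour(A -> B) -> (A=0 B=5)
Step 5: fill(A) -> (A=5 B=5)
Step 6: fill(B) -> (A=5 B=12)
Step 7: empty(B) -> (A=5 B=0)
Step 8: empty(A) -> (A=0 B=0)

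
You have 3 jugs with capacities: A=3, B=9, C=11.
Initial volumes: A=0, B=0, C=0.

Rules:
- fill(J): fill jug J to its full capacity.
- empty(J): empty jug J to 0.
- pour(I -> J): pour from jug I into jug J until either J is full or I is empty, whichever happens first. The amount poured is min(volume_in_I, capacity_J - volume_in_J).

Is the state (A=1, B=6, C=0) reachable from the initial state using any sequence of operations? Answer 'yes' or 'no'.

BFS from (A=0, B=0, C=0):
  1. fill(B) -> (A=0 B=9 C=0)
  2. pour(B -> C) -> (A=0 B=0 C=9)
  3. fill(B) -> (A=0 B=9 C=9)
  4. pour(B -> A) -> (A=3 B=6 C=9)
  5. pour(A -> C) -> (A=1 B=6 C=11)
  6. empty(C) -> (A=1 B=6 C=0)
Target reached → yes.

Answer: yes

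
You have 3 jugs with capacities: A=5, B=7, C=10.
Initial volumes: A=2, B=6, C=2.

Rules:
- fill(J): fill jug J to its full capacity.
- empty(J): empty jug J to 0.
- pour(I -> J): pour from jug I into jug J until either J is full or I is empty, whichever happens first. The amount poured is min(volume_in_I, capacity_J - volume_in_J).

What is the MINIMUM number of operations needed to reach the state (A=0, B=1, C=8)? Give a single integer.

BFS from (A=2, B=6, C=2). One shortest path:
  1. fill(B) -> (A=2 B=7 C=2)
  2. pour(B -> C) -> (A=2 B=0 C=9)
  3. pour(A -> C) -> (A=1 B=0 C=10)
  4. pour(C -> B) -> (A=1 B=7 C=3)
  5. empty(B) -> (A=1 B=0 C=3)
  6. pour(A -> B) -> (A=0 B=1 C=3)
  7. fill(A) -> (A=5 B=1 C=3)
  8. pour(A -> C) -> (A=0 B=1 C=8)
Reached target in 8 moves.

Answer: 8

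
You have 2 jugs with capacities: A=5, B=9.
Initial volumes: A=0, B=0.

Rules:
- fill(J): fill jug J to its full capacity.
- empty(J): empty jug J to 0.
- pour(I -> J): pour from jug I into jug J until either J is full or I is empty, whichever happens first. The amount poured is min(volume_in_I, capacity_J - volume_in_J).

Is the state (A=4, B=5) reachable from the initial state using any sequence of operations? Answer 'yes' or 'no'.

Answer: no

Derivation:
BFS explored all 28 reachable states.
Reachable set includes: (0,0), (0,1), (0,2), (0,3), (0,4), (0,5), (0,6), (0,7), (0,8), (0,9), (1,0), (1,9) ...
Target (A=4, B=5) not in reachable set → no.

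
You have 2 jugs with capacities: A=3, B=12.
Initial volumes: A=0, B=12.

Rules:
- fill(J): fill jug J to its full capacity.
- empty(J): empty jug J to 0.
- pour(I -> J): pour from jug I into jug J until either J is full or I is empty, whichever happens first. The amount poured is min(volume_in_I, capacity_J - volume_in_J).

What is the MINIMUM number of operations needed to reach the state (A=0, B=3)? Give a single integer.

BFS from (A=0, B=12). One shortest path:
  1. fill(A) -> (A=3 B=12)
  2. empty(B) -> (A=3 B=0)
  3. pour(A -> B) -> (A=0 B=3)
Reached target in 3 moves.

Answer: 3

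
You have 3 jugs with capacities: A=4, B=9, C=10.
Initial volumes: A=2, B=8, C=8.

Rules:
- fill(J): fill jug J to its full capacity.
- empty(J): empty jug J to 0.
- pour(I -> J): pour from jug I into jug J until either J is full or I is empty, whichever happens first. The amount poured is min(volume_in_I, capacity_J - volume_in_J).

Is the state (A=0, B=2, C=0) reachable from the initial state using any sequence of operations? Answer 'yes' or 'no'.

BFS from (A=2, B=8, C=8):
  1. empty(B) -> (A=2 B=0 C=8)
  2. empty(C) -> (A=2 B=0 C=0)
  3. pour(A -> B) -> (A=0 B=2 C=0)
Target reached → yes.

Answer: yes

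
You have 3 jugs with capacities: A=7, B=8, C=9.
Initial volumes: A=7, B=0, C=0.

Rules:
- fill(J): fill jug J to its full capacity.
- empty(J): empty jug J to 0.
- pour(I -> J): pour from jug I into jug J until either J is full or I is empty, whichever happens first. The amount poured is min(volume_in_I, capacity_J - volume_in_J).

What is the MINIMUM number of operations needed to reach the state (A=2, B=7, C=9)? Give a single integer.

Answer: 6

Derivation:
BFS from (A=7, B=0, C=0). One shortest path:
  1. empty(A) -> (A=0 B=0 C=0)
  2. fill(C) -> (A=0 B=0 C=9)
  3. pour(C -> A) -> (A=7 B=0 C=2)
  4. pour(A -> B) -> (A=0 B=7 C=2)
  5. pour(C -> A) -> (A=2 B=7 C=0)
  6. fill(C) -> (A=2 B=7 C=9)
Reached target in 6 moves.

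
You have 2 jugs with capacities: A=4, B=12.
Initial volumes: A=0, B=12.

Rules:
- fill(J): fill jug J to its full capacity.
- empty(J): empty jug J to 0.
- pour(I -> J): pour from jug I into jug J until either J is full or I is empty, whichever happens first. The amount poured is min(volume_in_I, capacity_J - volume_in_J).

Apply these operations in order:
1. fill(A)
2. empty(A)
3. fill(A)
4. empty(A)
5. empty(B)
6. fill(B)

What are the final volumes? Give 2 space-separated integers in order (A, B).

Answer: 0 12

Derivation:
Step 1: fill(A) -> (A=4 B=12)
Step 2: empty(A) -> (A=0 B=12)
Step 3: fill(A) -> (A=4 B=12)
Step 4: empty(A) -> (A=0 B=12)
Step 5: empty(B) -> (A=0 B=0)
Step 6: fill(B) -> (A=0 B=12)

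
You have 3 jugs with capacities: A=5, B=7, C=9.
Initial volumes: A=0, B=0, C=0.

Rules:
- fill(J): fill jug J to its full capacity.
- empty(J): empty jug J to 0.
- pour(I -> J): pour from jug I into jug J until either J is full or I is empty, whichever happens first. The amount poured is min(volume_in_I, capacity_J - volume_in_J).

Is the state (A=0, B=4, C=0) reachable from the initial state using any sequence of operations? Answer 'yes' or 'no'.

Answer: yes

Derivation:
BFS from (A=0, B=0, C=0):
  1. fill(C) -> (A=0 B=0 C=9)
  2. pour(C -> A) -> (A=5 B=0 C=4)
  3. empty(A) -> (A=0 B=0 C=4)
  4. pour(C -> B) -> (A=0 B=4 C=0)
Target reached → yes.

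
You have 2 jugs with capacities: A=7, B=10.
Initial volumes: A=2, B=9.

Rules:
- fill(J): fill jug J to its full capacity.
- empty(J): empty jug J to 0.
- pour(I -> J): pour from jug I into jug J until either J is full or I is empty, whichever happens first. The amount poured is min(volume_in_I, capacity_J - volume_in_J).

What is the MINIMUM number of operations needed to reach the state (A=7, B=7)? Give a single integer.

BFS from (A=2, B=9). One shortest path:
  1. fill(A) -> (A=7 B=9)
  2. empty(B) -> (A=7 B=0)
  3. pour(A -> B) -> (A=0 B=7)
  4. fill(A) -> (A=7 B=7)
Reached target in 4 moves.

Answer: 4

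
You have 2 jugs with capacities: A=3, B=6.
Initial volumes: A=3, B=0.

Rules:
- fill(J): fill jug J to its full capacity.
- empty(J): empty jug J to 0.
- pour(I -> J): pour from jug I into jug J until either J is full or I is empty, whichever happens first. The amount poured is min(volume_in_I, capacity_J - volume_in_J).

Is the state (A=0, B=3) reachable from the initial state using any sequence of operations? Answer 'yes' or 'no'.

Answer: yes

Derivation:
BFS from (A=3, B=0):
  1. pour(A -> B) -> (A=0 B=3)
Target reached → yes.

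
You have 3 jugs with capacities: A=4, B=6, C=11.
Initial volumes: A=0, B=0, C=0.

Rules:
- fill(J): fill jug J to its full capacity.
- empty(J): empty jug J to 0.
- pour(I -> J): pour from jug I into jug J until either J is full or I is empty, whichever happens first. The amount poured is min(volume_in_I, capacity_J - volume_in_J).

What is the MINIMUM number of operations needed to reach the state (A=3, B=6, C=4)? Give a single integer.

Answer: 8

Derivation:
BFS from (A=0, B=0, C=0). One shortest path:
  1. fill(A) -> (A=4 B=0 C=0)
  2. fill(C) -> (A=4 B=0 C=11)
  3. pour(C -> B) -> (A=4 B=6 C=5)
  4. empty(B) -> (A=4 B=0 C=5)
  5. pour(C -> B) -> (A=4 B=5 C=0)
  6. pour(A -> C) -> (A=0 B=5 C=4)
  7. fill(A) -> (A=4 B=5 C=4)
  8. pour(A -> B) -> (A=3 B=6 C=4)
Reached target in 8 moves.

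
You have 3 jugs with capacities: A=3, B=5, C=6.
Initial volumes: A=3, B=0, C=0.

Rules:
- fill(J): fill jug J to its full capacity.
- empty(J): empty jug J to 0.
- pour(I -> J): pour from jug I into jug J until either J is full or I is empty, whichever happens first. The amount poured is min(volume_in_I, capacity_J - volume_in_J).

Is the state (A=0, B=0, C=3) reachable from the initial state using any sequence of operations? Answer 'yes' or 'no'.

BFS from (A=3, B=0, C=0):
  1. pour(A -> C) -> (A=0 B=0 C=3)
Target reached → yes.

Answer: yes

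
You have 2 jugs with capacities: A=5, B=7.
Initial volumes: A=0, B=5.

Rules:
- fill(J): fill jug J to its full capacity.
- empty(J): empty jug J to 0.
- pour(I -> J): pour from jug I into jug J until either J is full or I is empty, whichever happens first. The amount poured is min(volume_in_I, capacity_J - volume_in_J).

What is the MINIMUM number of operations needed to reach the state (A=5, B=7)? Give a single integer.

Answer: 2

Derivation:
BFS from (A=0, B=5). One shortest path:
  1. fill(A) -> (A=5 B=5)
  2. fill(B) -> (A=5 B=7)
Reached target in 2 moves.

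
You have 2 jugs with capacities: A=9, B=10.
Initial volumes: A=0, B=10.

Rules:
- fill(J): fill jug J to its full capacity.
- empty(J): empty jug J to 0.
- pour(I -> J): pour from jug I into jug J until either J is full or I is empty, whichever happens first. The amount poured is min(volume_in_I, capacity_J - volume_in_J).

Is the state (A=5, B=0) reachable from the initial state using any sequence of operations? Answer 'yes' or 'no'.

BFS from (A=0, B=10):
  1. fill(A) -> (A=9 B=10)
  2. empty(B) -> (A=9 B=0)
  3. pour(A -> B) -> (A=0 B=9)
  4. fill(A) -> (A=9 B=9)
  5. pour(A -> B) -> (A=8 B=10)
  6. empty(B) -> (A=8 B=0)
  7. pour(A -> B) -> (A=0 B=8)
  8. fill(A) -> (A=9 B=8)
  9. pour(A -> B) -> (A=7 B=10)
  10. empty(B) -> (A=7 B=0)
  11. pour(A -> B) -> (A=0 B=7)
  12. fill(A) -> (A=9 B=7)
  13. pour(A -> B) -> (A=6 B=10)
  14. empty(B) -> (A=6 B=0)
  15. pour(A -> B) -> (A=0 B=6)
  16. fill(A) -> (A=9 B=6)
  17. pour(A -> B) -> (A=5 B=10)
  18. empty(B) -> (A=5 B=0)
Target reached → yes.

Answer: yes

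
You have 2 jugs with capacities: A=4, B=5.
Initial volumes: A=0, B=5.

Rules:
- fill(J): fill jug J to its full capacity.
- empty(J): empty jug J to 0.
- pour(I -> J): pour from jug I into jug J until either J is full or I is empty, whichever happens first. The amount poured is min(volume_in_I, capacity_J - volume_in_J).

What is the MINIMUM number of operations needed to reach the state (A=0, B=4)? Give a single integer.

Answer: 3

Derivation:
BFS from (A=0, B=5). One shortest path:
  1. fill(A) -> (A=4 B=5)
  2. empty(B) -> (A=4 B=0)
  3. pour(A -> B) -> (A=0 B=4)
Reached target in 3 moves.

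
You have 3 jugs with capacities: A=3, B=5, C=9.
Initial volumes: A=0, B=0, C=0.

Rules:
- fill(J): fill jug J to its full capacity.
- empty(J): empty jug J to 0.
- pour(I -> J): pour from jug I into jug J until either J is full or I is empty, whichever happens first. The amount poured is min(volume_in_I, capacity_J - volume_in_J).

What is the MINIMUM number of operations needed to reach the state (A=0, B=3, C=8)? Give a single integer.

BFS from (A=0, B=0, C=0). One shortest path:
  1. fill(A) -> (A=3 B=0 C=0)
  2. fill(B) -> (A=3 B=5 C=0)
  3. pour(A -> C) -> (A=0 B=5 C=3)
  4. fill(A) -> (A=3 B=5 C=3)
  5. pour(B -> C) -> (A=3 B=0 C=8)
  6. pour(A -> B) -> (A=0 B=3 C=8)
Reached target in 6 moves.

Answer: 6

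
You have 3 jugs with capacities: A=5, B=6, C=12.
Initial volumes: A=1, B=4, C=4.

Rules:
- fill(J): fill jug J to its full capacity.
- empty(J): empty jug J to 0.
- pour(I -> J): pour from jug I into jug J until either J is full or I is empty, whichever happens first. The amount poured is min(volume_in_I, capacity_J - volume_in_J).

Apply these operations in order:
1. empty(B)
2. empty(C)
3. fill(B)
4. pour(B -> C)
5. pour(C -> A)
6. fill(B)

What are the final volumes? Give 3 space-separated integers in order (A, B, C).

Step 1: empty(B) -> (A=1 B=0 C=4)
Step 2: empty(C) -> (A=1 B=0 C=0)
Step 3: fill(B) -> (A=1 B=6 C=0)
Step 4: pour(B -> C) -> (A=1 B=0 C=6)
Step 5: pour(C -> A) -> (A=5 B=0 C=2)
Step 6: fill(B) -> (A=5 B=6 C=2)

Answer: 5 6 2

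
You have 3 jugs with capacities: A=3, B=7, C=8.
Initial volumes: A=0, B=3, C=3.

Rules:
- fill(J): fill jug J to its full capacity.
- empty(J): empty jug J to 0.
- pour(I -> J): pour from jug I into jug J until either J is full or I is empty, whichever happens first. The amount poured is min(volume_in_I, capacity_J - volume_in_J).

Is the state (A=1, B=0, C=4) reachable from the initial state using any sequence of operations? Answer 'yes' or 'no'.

BFS from (A=0, B=3, C=3):
  1. fill(A) -> (A=3 B=3 C=3)
  2. pour(A -> C) -> (A=0 B=3 C=6)
  3. fill(A) -> (A=3 B=3 C=6)
  4. pour(A -> C) -> (A=1 B=3 C=8)
  5. pour(C -> B) -> (A=1 B=7 C=4)
  6. empty(B) -> (A=1 B=0 C=4)
Target reached → yes.

Answer: yes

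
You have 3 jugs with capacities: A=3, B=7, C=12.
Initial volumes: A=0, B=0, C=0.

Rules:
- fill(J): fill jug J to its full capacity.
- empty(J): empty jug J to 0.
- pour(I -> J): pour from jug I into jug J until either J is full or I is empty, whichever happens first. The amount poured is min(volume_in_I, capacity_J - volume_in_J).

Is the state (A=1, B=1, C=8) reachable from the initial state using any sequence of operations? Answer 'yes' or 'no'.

BFS explored all 284 reachable states.
Reachable set includes: (0,0,0), (0,0,1), (0,0,2), (0,0,3), (0,0,4), (0,0,5), (0,0,6), (0,0,7), (0,0,8), (0,0,9), (0,0,10), (0,0,11) ...
Target (A=1, B=1, C=8) not in reachable set → no.

Answer: no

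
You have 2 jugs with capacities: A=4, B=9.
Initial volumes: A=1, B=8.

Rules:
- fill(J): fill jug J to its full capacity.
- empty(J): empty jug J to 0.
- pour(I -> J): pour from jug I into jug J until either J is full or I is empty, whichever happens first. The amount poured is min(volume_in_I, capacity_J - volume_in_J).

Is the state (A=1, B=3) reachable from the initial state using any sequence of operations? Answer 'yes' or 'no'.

BFS explored all 27 reachable states.
Reachable set includes: (0,0), (0,1), (0,2), (0,3), (0,4), (0,5), (0,6), (0,7), (0,8), (0,9), (1,0), (1,8) ...
Target (A=1, B=3) not in reachable set → no.

Answer: no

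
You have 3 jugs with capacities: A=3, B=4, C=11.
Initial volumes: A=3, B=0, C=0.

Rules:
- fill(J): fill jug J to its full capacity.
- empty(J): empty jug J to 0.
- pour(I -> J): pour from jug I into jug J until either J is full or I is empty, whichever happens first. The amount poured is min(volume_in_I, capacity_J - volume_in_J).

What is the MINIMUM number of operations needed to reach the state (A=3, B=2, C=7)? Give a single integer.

Answer: 8

Derivation:
BFS from (A=3, B=0, C=0). One shortest path:
  1. empty(A) -> (A=0 B=0 C=0)
  2. fill(B) -> (A=0 B=4 C=0)
  3. fill(C) -> (A=0 B=4 C=11)
  4. pour(B -> A) -> (A=3 B=1 C=11)
  5. empty(A) -> (A=0 B=1 C=11)
  6. pour(B -> A) -> (A=1 B=0 C=11)
  7. pour(C -> B) -> (A=1 B=4 C=7)
  8. pour(B -> A) -> (A=3 B=2 C=7)
Reached target in 8 moves.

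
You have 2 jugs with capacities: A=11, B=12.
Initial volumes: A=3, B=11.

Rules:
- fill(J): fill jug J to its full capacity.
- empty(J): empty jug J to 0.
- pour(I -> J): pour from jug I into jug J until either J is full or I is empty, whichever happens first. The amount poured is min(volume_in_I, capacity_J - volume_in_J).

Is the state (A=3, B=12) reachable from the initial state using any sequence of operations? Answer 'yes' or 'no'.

Answer: yes

Derivation:
BFS from (A=3, B=11):
  1. fill(B) -> (A=3 B=12)
Target reached → yes.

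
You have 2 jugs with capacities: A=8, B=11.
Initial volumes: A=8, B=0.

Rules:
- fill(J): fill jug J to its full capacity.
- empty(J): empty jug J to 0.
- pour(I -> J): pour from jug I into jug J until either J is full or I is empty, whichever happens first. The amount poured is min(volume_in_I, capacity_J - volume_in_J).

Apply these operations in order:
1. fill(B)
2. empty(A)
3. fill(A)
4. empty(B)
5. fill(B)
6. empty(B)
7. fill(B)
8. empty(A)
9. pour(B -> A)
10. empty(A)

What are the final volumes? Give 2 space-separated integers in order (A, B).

Answer: 0 3

Derivation:
Step 1: fill(B) -> (A=8 B=11)
Step 2: empty(A) -> (A=0 B=11)
Step 3: fill(A) -> (A=8 B=11)
Step 4: empty(B) -> (A=8 B=0)
Step 5: fill(B) -> (A=8 B=11)
Step 6: empty(B) -> (A=8 B=0)
Step 7: fill(B) -> (A=8 B=11)
Step 8: empty(A) -> (A=0 B=11)
Step 9: pour(B -> A) -> (A=8 B=3)
Step 10: empty(A) -> (A=0 B=3)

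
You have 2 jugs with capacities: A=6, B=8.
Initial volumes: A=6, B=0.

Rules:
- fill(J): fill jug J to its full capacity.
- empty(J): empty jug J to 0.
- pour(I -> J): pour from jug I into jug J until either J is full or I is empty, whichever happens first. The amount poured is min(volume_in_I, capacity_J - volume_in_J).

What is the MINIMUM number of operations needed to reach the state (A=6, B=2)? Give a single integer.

Answer: 3

Derivation:
BFS from (A=6, B=0). One shortest path:
  1. empty(A) -> (A=0 B=0)
  2. fill(B) -> (A=0 B=8)
  3. pour(B -> A) -> (A=6 B=2)
Reached target in 3 moves.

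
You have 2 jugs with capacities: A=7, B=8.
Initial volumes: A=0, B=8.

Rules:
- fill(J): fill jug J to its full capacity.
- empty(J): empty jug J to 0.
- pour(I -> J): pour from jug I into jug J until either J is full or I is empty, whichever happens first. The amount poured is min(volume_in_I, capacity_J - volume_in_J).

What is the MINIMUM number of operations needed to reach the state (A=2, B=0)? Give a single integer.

BFS from (A=0, B=8). One shortest path:
  1. pour(B -> A) -> (A=7 B=1)
  2. empty(A) -> (A=0 B=1)
  3. pour(B -> A) -> (A=1 B=0)
  4. fill(B) -> (A=1 B=8)
  5. pour(B -> A) -> (A=7 B=2)
  6. empty(A) -> (A=0 B=2)
  7. pour(B -> A) -> (A=2 B=0)
Reached target in 7 moves.

Answer: 7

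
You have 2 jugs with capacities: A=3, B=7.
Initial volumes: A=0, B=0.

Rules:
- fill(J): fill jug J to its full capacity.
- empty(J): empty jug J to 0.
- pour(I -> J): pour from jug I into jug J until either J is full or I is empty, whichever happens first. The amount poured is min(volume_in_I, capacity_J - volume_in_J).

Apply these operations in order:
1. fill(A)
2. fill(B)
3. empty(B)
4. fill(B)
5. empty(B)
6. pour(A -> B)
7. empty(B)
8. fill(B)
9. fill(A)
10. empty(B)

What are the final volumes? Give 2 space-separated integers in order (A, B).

Step 1: fill(A) -> (A=3 B=0)
Step 2: fill(B) -> (A=3 B=7)
Step 3: empty(B) -> (A=3 B=0)
Step 4: fill(B) -> (A=3 B=7)
Step 5: empty(B) -> (A=3 B=0)
Step 6: pour(A -> B) -> (A=0 B=3)
Step 7: empty(B) -> (A=0 B=0)
Step 8: fill(B) -> (A=0 B=7)
Step 9: fill(A) -> (A=3 B=7)
Step 10: empty(B) -> (A=3 B=0)

Answer: 3 0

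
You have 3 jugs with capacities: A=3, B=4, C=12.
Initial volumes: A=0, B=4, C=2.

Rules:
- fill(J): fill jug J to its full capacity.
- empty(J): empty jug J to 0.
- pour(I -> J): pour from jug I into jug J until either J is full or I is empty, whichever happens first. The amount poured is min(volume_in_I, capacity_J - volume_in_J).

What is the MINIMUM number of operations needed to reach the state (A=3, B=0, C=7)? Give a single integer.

BFS from (A=0, B=4, C=2). One shortest path:
  1. pour(B -> A) -> (A=3 B=1 C=2)
  2. pour(B -> C) -> (A=3 B=0 C=3)
  3. fill(B) -> (A=3 B=4 C=3)
  4. pour(B -> C) -> (A=3 B=0 C=7)
Reached target in 4 moves.

Answer: 4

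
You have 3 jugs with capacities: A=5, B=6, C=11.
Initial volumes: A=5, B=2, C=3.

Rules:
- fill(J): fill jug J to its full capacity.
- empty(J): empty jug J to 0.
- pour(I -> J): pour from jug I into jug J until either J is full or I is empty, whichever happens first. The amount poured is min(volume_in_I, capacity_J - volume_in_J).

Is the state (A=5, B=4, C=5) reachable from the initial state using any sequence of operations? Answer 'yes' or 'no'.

BFS from (A=5, B=2, C=3):
  1. fill(B) -> (A=5 B=6 C=3)
  2. pour(B -> C) -> (A=5 B=0 C=9)
  3. pour(A -> C) -> (A=3 B=0 C=11)
  4. pour(C -> B) -> (A=3 B=6 C=5)
  5. pour(B -> A) -> (A=5 B=4 C=5)
Target reached → yes.

Answer: yes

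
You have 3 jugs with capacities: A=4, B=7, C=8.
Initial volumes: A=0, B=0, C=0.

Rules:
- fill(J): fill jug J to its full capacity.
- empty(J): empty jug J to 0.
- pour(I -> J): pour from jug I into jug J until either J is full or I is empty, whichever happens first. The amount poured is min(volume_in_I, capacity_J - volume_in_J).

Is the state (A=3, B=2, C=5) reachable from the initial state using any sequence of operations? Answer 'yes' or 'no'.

BFS explored all 234 reachable states.
Reachable set includes: (0,0,0), (0,0,1), (0,0,2), (0,0,3), (0,0,4), (0,0,5), (0,0,6), (0,0,7), (0,0,8), (0,1,0), (0,1,1), (0,1,2) ...
Target (A=3, B=2, C=5) not in reachable set → no.

Answer: no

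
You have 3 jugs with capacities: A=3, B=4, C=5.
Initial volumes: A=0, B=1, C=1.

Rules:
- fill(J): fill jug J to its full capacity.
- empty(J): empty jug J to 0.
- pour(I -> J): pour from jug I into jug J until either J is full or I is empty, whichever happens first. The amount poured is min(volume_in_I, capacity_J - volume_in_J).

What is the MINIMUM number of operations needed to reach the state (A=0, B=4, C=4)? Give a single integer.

Answer: 3

Derivation:
BFS from (A=0, B=1, C=1). One shortest path:
  1. fill(A) -> (A=3 B=1 C=1)
  2. fill(B) -> (A=3 B=4 C=1)
  3. pour(A -> C) -> (A=0 B=4 C=4)
Reached target in 3 moves.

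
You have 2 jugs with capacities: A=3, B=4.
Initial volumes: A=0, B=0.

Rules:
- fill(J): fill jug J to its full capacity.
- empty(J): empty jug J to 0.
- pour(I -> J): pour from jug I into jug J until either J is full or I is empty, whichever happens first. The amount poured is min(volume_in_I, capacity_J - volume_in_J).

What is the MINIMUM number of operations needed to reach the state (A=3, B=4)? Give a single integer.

BFS from (A=0, B=0). One shortest path:
  1. fill(A) -> (A=3 B=0)
  2. fill(B) -> (A=3 B=4)
Reached target in 2 moves.

Answer: 2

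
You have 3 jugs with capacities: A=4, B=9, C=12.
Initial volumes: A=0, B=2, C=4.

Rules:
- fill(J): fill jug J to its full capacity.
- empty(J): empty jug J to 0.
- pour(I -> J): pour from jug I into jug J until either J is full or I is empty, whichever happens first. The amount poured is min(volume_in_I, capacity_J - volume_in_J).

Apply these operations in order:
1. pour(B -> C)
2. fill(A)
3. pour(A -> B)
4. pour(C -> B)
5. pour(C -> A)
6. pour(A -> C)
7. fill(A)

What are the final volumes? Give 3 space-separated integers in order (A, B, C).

Step 1: pour(B -> C) -> (A=0 B=0 C=6)
Step 2: fill(A) -> (A=4 B=0 C=6)
Step 3: pour(A -> B) -> (A=0 B=4 C=6)
Step 4: pour(C -> B) -> (A=0 B=9 C=1)
Step 5: pour(C -> A) -> (A=1 B=9 C=0)
Step 6: pour(A -> C) -> (A=0 B=9 C=1)
Step 7: fill(A) -> (A=4 B=9 C=1)

Answer: 4 9 1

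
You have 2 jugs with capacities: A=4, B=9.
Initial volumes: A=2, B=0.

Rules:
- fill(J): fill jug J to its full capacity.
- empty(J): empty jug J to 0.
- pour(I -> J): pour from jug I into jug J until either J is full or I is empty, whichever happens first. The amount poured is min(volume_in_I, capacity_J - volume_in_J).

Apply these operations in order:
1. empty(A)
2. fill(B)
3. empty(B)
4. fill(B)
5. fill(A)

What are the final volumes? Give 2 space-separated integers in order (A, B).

Step 1: empty(A) -> (A=0 B=0)
Step 2: fill(B) -> (A=0 B=9)
Step 3: empty(B) -> (A=0 B=0)
Step 4: fill(B) -> (A=0 B=9)
Step 5: fill(A) -> (A=4 B=9)

Answer: 4 9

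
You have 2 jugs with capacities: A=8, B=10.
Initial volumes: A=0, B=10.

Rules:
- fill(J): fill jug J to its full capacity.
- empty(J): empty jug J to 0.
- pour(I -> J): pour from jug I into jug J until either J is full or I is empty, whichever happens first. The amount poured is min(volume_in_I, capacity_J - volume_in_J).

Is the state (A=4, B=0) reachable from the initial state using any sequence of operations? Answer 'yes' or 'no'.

BFS from (A=0, B=10):
  1. pour(B -> A) -> (A=8 B=2)
  2. empty(A) -> (A=0 B=2)
  3. pour(B -> A) -> (A=2 B=0)
  4. fill(B) -> (A=2 B=10)
  5. pour(B -> A) -> (A=8 B=4)
  6. empty(A) -> (A=0 B=4)
  7. pour(B -> A) -> (A=4 B=0)
Target reached → yes.

Answer: yes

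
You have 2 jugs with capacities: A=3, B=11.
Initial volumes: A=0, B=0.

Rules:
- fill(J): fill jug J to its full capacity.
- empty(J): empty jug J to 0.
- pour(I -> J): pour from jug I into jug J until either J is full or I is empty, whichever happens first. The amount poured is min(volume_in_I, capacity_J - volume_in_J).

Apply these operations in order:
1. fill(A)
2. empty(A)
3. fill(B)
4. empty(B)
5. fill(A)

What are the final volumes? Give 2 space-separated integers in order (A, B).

Step 1: fill(A) -> (A=3 B=0)
Step 2: empty(A) -> (A=0 B=0)
Step 3: fill(B) -> (A=0 B=11)
Step 4: empty(B) -> (A=0 B=0)
Step 5: fill(A) -> (A=3 B=0)

Answer: 3 0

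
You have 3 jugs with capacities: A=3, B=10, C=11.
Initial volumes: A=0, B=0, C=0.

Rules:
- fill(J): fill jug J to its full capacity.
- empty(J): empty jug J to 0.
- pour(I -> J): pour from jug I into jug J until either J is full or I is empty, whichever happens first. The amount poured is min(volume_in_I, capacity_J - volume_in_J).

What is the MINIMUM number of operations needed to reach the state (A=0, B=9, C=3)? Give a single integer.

Answer: 7

Derivation:
BFS from (A=0, B=0, C=0). One shortest path:
  1. fill(A) -> (A=3 B=0 C=0)
  2. fill(B) -> (A=3 B=10 C=0)
  3. pour(B -> C) -> (A=3 B=0 C=10)
  4. fill(B) -> (A=3 B=10 C=10)
  5. pour(B -> C) -> (A=3 B=9 C=11)
  6. empty(C) -> (A=3 B=9 C=0)
  7. pour(A -> C) -> (A=0 B=9 C=3)
Reached target in 7 moves.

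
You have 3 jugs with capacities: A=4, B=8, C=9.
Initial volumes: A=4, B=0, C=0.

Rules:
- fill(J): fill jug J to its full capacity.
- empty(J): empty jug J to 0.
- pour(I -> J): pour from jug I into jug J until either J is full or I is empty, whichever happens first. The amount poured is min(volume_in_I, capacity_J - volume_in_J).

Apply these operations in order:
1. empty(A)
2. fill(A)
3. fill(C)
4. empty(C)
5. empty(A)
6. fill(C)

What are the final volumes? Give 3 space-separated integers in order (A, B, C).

Step 1: empty(A) -> (A=0 B=0 C=0)
Step 2: fill(A) -> (A=4 B=0 C=0)
Step 3: fill(C) -> (A=4 B=0 C=9)
Step 4: empty(C) -> (A=4 B=0 C=0)
Step 5: empty(A) -> (A=0 B=0 C=0)
Step 6: fill(C) -> (A=0 B=0 C=9)

Answer: 0 0 9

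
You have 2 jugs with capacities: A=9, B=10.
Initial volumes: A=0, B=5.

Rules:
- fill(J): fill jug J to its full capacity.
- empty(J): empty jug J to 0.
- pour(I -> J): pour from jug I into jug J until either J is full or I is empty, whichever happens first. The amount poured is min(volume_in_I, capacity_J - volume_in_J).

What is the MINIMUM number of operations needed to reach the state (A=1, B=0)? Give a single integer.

Answer: 4

Derivation:
BFS from (A=0, B=5). One shortest path:
  1. fill(B) -> (A=0 B=10)
  2. pour(B -> A) -> (A=9 B=1)
  3. empty(A) -> (A=0 B=1)
  4. pour(B -> A) -> (A=1 B=0)
Reached target in 4 moves.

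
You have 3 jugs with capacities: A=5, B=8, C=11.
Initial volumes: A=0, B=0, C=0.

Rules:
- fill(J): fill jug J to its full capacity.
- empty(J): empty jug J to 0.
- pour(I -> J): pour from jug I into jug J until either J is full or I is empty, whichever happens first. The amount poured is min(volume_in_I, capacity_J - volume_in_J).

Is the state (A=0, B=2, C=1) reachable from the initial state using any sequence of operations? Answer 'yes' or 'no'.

BFS from (A=0, B=0, C=0):
  1. fill(C) -> (A=0 B=0 C=11)
  2. pour(C -> A) -> (A=5 B=0 C=6)
  3. pour(A -> B) -> (A=0 B=5 C=6)
  4. pour(C -> A) -> (A=5 B=5 C=1)
  5. pour(A -> B) -> (A=2 B=8 C=1)
  6. empty(B) -> (A=2 B=0 C=1)
  7. pour(A -> B) -> (A=0 B=2 C=1)
Target reached → yes.

Answer: yes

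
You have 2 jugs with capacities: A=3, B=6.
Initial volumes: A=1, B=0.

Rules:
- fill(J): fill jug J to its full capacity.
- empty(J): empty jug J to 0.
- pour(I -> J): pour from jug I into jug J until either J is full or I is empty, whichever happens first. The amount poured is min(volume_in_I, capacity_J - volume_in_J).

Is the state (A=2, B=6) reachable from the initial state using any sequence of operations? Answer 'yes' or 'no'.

BFS explored all 12 reachable states.
Reachable set includes: (0,0), (0,1), (0,3), (0,4), (0,6), (1,0), (1,6), (3,0), (3,1), (3,3), (3,4), (3,6)
Target (A=2, B=6) not in reachable set → no.

Answer: no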